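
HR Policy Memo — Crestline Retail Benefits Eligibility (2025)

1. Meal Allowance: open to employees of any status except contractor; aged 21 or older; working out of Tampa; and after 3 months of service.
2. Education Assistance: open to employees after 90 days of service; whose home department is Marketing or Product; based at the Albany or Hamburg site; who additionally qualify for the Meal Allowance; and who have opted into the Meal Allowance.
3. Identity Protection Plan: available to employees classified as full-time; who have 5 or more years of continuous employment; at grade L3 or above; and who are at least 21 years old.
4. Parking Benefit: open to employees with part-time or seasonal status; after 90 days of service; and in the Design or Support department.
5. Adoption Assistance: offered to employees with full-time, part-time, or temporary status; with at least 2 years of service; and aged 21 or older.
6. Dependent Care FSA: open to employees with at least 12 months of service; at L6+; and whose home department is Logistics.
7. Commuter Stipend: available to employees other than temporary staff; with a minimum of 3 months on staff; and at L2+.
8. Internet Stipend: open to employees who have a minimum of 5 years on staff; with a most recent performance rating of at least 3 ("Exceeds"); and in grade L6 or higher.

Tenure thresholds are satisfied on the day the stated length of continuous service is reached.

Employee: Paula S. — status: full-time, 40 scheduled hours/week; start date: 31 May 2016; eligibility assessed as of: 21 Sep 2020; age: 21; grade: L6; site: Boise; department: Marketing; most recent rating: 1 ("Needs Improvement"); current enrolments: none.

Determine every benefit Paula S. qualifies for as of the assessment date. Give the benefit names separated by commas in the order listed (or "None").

Adoption Assistance, Commuter Stipend

Service from 31 May 2016 to 21 Sep 2020: 1574 days.
Meal Allowance — status full-time ✓ (not excluded); age 21 ≥ 21 ✓; site Boise ✗ (not Tampa) → not eligible.
Education Assistance — service 1574 days ≥ 90 days ✓; dept Marketing ✓; site Boise ✗ (not Albany or Hamburg) → not eligible.
Identity Protection Plan — status full-time ✓; service 1574 days < 5 years (≈1825 days) ✗ → not eligible.
Parking Benefit — status full-time ✗ (requires part-time or seasonal) → not eligible.
Adoption Assistance — status full-time ✓; service 1574 days ≥ 2 years (≈730 days) ✓; age 21 ≥ 21 ✓ → eligible.
Dependent Care FSA — service 1574 days ≥ 12 months (≈360 days) ✓; grade L6 ≥ L6 ✓; dept Marketing ✗ → not eligible.
Commuter Stipend — status full-time ✓ (not excluded); service 1574 days ≥ 3 months (≈90 days) ✓; grade L6 ≥ L2 ✓ → eligible.
Internet Stipend — service 1574 days < 5 years (≈1825 days) ✗ → not eligible.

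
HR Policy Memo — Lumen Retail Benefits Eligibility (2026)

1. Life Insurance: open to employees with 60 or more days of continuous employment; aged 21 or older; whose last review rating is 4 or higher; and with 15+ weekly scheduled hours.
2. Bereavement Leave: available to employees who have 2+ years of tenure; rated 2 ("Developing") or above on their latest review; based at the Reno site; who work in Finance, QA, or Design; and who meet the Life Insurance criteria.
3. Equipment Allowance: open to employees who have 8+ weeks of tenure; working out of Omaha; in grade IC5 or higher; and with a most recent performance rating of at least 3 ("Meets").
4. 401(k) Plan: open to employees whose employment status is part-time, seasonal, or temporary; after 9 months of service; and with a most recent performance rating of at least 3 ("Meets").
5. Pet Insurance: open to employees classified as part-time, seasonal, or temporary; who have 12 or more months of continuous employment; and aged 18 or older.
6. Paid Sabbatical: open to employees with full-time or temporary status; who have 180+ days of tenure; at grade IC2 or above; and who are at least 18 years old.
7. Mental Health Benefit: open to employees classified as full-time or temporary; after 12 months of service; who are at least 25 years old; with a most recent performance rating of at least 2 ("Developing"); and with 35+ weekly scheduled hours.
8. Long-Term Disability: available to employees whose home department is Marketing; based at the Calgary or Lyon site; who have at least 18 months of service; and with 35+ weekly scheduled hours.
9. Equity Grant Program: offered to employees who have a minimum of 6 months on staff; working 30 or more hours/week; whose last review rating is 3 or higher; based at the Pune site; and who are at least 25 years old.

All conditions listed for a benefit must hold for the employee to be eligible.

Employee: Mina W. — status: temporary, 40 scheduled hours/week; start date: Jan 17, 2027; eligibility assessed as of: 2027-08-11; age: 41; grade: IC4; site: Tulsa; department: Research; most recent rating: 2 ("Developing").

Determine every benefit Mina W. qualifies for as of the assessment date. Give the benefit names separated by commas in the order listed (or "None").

Paid Sabbatical

Service from Jan 17, 2027 to 2027-08-11: 206 days.
Life Insurance — service 206 days ≥ 60 days ✓; age 41 ≥ 21 ✓; rating 2 < 4 ✗ → not eligible.
Bereavement Leave — service 206 days < 2 years (≈730 days) ✗ → not eligible.
Equipment Allowance — service 206 days ≥ 8 weeks (≈56 days) ✓; site Tulsa ✗ (not Omaha) → not eligible.
401(k) Plan — status temporary ✓; service 206 days < 9 months (≈270 days) ✗ → not eligible.
Pet Insurance — status temporary ✓; service 206 days < 12 months (≈360 days) ✗ → not eligible.
Paid Sabbatical — status temporary ✓; service 206 days ≥ 180 days ✓; grade IC4 ≥ IC2 ✓; age 41 ≥ 18 ✓ → eligible.
Mental Health Benefit — status temporary ✓; service 206 days < 12 months (≈360 days) ✗ → not eligible.
Long-Term Disability — dept Research ✗ → not eligible.
Equity Grant Program — service 206 days ≥ 6 months (≈180 days) ✓; 40 hrs/wk ≥ 30 ✓; rating 2 < 3 ✗ → not eligible.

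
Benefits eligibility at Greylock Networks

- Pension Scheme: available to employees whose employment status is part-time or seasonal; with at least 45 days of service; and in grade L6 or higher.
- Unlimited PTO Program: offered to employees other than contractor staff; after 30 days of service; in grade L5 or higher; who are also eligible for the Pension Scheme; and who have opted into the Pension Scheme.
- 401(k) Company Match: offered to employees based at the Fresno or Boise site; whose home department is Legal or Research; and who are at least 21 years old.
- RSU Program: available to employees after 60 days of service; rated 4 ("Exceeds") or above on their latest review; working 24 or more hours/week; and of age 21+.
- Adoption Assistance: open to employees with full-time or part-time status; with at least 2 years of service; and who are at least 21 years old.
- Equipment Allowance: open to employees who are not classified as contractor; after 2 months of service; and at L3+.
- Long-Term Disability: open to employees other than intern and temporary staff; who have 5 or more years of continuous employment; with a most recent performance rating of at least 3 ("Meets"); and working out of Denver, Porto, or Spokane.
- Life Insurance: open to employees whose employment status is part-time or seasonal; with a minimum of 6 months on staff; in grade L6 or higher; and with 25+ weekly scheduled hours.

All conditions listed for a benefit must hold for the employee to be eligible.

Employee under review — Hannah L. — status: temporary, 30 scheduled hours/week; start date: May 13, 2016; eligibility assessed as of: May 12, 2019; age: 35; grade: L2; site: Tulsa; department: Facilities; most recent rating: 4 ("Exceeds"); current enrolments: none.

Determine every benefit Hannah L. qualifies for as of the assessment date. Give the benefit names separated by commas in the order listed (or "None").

RSU Program

Service from May 13, 2016 to May 12, 2019: 1094 days.
Pension Scheme — status temporary ✗ (requires part-time or seasonal) → not eligible.
Unlimited PTO Program — status temporary ✓ (not excluded); service 1094 days ≥ 30 days ✓; grade L2 < L5 ✗ → not eligible.
401(k) Company Match — site Tulsa ✗ (not Fresno or Boise) → not eligible.
RSU Program — service 1094 days ≥ 60 days ✓; rating 4 ≥ 4 ✓; 30 hrs/wk ≥ 24 ✓; age 35 ≥ 21 ✓ → eligible.
Adoption Assistance — status temporary ✗ (requires full-time or part-time) → not eligible.
Equipment Allowance — status temporary ✓ (not excluded); service 1094 days ≥ 2 months (≈60 days) ✓; grade L2 < L3 ✗ → not eligible.
Long-Term Disability — status temporary ✗ (excluded) → not eligible.
Life Insurance — status temporary ✗ (requires part-time or seasonal) → not eligible.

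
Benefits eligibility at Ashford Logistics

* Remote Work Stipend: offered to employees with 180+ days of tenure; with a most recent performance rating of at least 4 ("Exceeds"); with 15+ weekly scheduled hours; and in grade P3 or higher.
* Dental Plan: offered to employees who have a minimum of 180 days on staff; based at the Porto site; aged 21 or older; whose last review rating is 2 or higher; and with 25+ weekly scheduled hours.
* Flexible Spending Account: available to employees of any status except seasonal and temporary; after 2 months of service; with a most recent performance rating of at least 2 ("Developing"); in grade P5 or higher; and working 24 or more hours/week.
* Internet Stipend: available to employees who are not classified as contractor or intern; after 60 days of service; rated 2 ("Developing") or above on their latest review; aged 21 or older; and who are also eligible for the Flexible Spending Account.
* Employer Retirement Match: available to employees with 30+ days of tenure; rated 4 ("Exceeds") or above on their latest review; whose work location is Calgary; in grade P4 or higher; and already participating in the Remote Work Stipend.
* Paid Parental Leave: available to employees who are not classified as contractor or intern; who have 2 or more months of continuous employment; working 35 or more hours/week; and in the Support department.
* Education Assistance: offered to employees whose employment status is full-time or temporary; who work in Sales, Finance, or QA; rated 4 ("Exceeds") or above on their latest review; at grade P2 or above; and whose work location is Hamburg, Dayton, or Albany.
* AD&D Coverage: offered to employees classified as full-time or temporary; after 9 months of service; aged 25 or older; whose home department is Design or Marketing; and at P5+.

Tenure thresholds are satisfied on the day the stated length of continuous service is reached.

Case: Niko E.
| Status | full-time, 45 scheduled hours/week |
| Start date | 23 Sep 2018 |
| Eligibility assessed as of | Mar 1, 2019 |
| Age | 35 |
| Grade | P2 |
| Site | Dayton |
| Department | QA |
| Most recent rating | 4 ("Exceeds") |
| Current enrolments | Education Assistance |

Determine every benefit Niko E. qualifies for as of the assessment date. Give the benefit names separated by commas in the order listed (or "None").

Education Assistance

Service from 23 Sep 2018 to Mar 1, 2019: 159 days.
Remote Work Stipend — service 159 days < 180 days ✗ → not eligible.
Dental Plan — service 159 days < 180 days ✗ → not eligible.
Flexible Spending Account — status full-time ✓ (not excluded); service 159 days ≥ 2 months (≈60 days) ✓; rating 4 ≥ 2 ✓; grade P2 < P5 ✗ → not eligible.
Internet Stipend — status full-time ✓ (not excluded); service 159 days ≥ 60 days ✓; rating 4 ≥ 2 ✓; age 35 ≥ 21 ✓; not eligible for Flexible Spending Account ✗ → not eligible.
Employer Retirement Match — service 159 days ≥ 30 days ✓; rating 4 ≥ 4 ✓; site Dayton ✗ (not Calgary) → not eligible.
Paid Parental Leave — status full-time ✓ (not excluded); service 159 days ≥ 2 months (≈60 days) ✓; 45 hrs/wk ≥ 35 ✓; dept QA ✗ → not eligible.
Education Assistance — status full-time ✓; dept QA ✓; rating 4 ≥ 4 ✓; grade P2 ≥ P2 ✓; site Dayton ✓ → eligible.
AD&D Coverage — status full-time ✓; service 159 days < 9 months (≈270 days) ✗ → not eligible.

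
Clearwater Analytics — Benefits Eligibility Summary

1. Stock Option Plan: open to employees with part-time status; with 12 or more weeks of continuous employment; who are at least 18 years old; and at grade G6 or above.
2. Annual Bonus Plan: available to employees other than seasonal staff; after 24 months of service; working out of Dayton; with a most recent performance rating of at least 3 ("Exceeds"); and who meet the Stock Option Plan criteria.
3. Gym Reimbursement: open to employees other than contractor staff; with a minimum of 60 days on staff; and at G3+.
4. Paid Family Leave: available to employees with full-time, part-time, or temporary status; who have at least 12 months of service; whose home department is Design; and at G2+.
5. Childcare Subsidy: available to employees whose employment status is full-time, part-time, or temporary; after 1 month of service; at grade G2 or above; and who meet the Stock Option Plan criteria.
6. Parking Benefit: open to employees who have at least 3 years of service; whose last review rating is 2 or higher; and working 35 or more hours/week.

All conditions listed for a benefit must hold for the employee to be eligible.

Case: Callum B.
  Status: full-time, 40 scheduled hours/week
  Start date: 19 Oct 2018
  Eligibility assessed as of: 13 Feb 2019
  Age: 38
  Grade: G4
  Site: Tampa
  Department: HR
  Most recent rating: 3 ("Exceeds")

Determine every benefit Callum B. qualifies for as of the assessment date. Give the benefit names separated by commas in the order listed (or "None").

Gym Reimbursement

Service from 19 Oct 2018 to 13 Feb 2019: 117 days.
Stock Option Plan — status full-time ✗ (requires part-time) → not eligible.
Annual Bonus Plan — status full-time ✓ (not excluded); service 117 days < 24 months (≈720 days) ✗ → not eligible.
Gym Reimbursement — status full-time ✓ (not excluded); service 117 days ≥ 60 days ✓; grade G4 ≥ G3 ✓ → eligible.
Paid Family Leave — status full-time ✓; service 117 days < 12 months (≈360 days) ✗ → not eligible.
Childcare Subsidy — status full-time ✓; service 117 days ≥ 1 month (≈30 days) ✓; grade G4 ≥ G2 ✓; not eligible for Stock Option Plan ✗ → not eligible.
Parking Benefit — service 117 days < 3 years (≈1095 days) ✗ → not eligible.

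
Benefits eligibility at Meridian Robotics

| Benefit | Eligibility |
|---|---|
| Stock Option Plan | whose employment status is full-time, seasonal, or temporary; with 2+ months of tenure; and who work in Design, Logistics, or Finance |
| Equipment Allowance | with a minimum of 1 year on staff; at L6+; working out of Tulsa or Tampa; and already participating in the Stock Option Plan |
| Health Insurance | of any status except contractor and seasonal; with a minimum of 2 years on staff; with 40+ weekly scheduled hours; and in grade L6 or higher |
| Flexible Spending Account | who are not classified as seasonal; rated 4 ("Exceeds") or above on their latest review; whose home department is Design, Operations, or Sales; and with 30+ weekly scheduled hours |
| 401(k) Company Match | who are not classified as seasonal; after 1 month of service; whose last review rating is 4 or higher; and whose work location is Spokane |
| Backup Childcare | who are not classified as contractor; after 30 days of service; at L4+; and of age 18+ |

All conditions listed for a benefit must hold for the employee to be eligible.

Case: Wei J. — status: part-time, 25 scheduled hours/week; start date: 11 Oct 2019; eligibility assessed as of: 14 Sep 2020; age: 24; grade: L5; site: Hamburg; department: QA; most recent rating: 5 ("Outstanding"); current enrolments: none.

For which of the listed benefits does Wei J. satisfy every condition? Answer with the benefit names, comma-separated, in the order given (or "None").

Backup Childcare

Service from 11 Oct 2019 to 14 Sep 2020: 339 days.
Stock Option Plan — status part-time ✗ (requires full-time, seasonal, or temporary) → not eligible.
Equipment Allowance — service 339 days < 1 year (≈365 days) ✗ → not eligible.
Health Insurance — status part-time ✓ (not excluded); service 339 days < 2 years (≈730 days) ✗ → not eligible.
Flexible Spending Account — status part-time ✓ (not excluded); rating 5 ≥ 4 ✓; dept QA ✗ → not eligible.
401(k) Company Match — status part-time ✓ (not excluded); service 339 days ≥ 1 month (≈30 days) ✓; rating 5 ≥ 4 ✓; site Hamburg ✗ (not Spokane) → not eligible.
Backup Childcare — status part-time ✓ (not excluded); service 339 days ≥ 30 days ✓; grade L5 ≥ L4 ✓; age 24 ≥ 18 ✓ → eligible.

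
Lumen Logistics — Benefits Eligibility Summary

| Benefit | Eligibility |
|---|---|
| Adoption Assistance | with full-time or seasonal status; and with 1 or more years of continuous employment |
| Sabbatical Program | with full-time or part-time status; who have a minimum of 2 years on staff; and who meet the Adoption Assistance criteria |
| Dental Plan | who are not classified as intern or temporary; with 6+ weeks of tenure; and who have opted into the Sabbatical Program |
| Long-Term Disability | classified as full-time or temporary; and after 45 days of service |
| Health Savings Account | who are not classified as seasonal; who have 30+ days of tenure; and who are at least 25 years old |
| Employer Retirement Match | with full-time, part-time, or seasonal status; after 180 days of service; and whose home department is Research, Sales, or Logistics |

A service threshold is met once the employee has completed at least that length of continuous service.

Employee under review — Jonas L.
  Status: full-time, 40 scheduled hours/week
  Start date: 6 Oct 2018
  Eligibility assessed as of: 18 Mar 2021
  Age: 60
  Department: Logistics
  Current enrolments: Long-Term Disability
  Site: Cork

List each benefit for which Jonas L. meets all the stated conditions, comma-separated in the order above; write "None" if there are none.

Adoption Assistance, Sabbatical Program, Long-Term Disability, Health Savings Account, Employer Retirement Match

Service from 6 Oct 2018 to 18 Mar 2021: 894 days.
Adoption Assistance — status full-time ✓; service 894 days ≥ 1 year (≈365 days) ✓ → eligible.
Sabbatical Program — status full-time ✓; service 894 days ≥ 2 years (≈730 days) ✓; eligible for Adoption Assistance ✓ → eligible.
Dental Plan — status full-time ✓ (not excluded); service 894 days ≥ 6 weeks (≈42 days) ✓; not enrolled in Sabbatical Program ✗ → not eligible.
Long-Term Disability — status full-time ✓; service 894 days ≥ 45 days ✓ → eligible.
Health Savings Account — status full-time ✓ (not excluded); service 894 days ≥ 30 days ✓; age 60 ≥ 25 ✓ → eligible.
Employer Retirement Match — status full-time ✓; service 894 days ≥ 180 days ✓; dept Logistics ✓ → eligible.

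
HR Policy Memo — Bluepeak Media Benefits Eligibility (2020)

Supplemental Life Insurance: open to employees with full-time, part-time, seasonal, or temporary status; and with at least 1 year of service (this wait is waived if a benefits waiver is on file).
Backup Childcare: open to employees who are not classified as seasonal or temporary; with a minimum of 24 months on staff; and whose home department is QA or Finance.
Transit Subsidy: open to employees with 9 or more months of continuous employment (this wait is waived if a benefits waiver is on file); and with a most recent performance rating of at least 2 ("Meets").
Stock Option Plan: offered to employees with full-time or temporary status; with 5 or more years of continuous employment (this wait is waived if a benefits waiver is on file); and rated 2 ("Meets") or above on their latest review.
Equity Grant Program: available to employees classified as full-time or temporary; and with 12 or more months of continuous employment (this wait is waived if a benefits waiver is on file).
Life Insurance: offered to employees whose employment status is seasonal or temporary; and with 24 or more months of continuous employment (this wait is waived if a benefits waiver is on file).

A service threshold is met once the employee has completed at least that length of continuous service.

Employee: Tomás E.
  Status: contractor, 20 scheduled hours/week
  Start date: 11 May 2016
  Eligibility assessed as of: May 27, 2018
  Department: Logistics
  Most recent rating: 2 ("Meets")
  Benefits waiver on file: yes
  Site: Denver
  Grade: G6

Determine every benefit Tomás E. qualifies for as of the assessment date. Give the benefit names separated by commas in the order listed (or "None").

Service from 11 May 2016 to May 27, 2018: 746 days.
Supplemental Life Insurance — status contractor ✗ (requires full-time, part-time, seasonal, or temporary) → not eligible.
Backup Childcare — status contractor ✓ (not excluded); service 746 days ≥ 24 months (≈720 days) ✓; dept Logistics ✗ → not eligible.
Transit Subsidy — benefits waiver on file ✓; rating 2 ≥ 2 ✓ → eligible.
Stock Option Plan — status contractor ✗ (requires full-time or temporary) → not eligible.
Equity Grant Program — status contractor ✗ (requires full-time or temporary) → not eligible.
Life Insurance — status contractor ✗ (requires seasonal or temporary) → not eligible.

Transit Subsidy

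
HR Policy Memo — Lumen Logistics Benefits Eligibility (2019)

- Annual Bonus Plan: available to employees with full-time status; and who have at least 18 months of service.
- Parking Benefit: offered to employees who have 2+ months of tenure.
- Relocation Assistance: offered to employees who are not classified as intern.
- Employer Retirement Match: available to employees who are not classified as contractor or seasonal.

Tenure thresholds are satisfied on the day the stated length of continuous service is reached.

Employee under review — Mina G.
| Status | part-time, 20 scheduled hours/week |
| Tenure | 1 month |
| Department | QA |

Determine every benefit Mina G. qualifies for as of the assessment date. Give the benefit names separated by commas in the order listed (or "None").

Annual Bonus Plan — status part-time ✗ (requires full-time) → not eligible.
Parking Benefit — service 1 month < 2 months ✗ → not eligible.
Relocation Assistance — status part-time ✓ (not excluded) → eligible.
Employer Retirement Match — status part-time ✓ (not excluded) → eligible.

Relocation Assistance, Employer Retirement Match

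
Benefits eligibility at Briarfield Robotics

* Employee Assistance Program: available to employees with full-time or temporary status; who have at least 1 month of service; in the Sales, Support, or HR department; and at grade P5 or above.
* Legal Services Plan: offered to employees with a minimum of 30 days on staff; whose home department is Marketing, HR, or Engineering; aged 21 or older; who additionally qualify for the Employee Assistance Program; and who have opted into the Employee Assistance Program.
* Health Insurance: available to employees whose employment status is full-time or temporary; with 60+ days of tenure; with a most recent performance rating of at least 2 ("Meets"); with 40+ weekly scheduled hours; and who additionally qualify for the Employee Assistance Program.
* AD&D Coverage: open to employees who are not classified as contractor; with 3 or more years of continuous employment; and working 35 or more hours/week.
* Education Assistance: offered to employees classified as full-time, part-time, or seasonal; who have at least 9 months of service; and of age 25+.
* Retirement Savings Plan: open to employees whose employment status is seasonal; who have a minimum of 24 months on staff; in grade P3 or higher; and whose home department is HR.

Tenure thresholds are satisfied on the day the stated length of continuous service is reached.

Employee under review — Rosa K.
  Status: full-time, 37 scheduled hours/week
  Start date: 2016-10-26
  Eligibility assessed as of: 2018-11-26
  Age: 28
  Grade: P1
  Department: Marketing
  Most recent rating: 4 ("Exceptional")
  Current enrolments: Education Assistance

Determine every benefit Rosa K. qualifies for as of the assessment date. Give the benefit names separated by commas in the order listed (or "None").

Education Assistance

Service from 2016-10-26 to 2018-11-26: 761 days.
Employee Assistance Program — status full-time ✓; service 761 days ≥ 1 month (≈30 days) ✓; dept Marketing ✗ → not eligible.
Legal Services Plan — service 761 days ≥ 30 days ✓; dept Marketing ✓; age 28 ≥ 21 ✓; not eligible for Employee Assistance Program ✗ → not eligible.
Health Insurance — status full-time ✓; service 761 days ≥ 60 days ✓; rating 4 ≥ 2 ✓; 37 hrs/wk < 40 ✗ → not eligible.
AD&D Coverage — status full-time ✓ (not excluded); service 761 days < 3 years (≈1095 days) ✗ → not eligible.
Education Assistance — status full-time ✓; service 761 days ≥ 9 months (≈270 days) ✓; age 28 ≥ 25 ✓ → eligible.
Retirement Savings Plan — status full-time ✗ (requires seasonal) → not eligible.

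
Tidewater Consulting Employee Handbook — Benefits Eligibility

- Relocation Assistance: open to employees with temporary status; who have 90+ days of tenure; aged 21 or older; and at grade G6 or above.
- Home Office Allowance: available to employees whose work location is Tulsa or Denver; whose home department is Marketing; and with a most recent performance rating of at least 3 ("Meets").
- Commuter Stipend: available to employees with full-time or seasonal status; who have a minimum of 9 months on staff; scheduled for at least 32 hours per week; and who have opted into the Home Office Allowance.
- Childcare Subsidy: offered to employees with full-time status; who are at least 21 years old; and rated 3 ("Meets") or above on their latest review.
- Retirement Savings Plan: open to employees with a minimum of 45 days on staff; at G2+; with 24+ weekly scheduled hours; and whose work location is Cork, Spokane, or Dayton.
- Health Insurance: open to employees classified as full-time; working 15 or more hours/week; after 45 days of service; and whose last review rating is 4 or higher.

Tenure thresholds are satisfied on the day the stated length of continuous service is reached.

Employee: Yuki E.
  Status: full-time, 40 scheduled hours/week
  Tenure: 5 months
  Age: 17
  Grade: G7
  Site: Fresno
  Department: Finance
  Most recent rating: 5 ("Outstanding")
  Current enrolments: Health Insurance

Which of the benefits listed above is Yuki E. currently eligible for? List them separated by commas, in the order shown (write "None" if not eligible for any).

Health Insurance

Relocation Assistance — status full-time ✗ (requires temporary) → not eligible.
Home Office Allowance — site Fresno ✗ (not Tulsa or Denver) → not eligible.
Commuter Stipend — status full-time ✓; service 5 months < 9 months ✗ → not eligible.
Childcare Subsidy — status full-time ✓; age 17 < 21 ✗ → not eligible.
Retirement Savings Plan — service 5 months ≥ 45 days ✓; grade G7 ≥ G2 ✓; 40 hrs/wk ≥ 24 ✓; site Fresno ✗ (not Cork, Spokane, or Dayton) → not eligible.
Health Insurance — status full-time ✓; 40 hrs/wk ≥ 15 ✓; service 5 months ≥ 45 days ✓; rating 5 ≥ 4 ✓ → eligible.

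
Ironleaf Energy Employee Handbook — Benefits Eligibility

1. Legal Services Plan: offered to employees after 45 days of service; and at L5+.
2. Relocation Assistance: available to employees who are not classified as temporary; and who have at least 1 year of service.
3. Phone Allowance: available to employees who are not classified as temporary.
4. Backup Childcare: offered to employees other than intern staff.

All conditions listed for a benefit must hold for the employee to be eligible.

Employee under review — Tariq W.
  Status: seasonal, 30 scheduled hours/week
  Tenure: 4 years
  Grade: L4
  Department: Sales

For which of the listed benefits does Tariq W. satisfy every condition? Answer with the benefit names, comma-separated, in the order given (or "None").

Legal Services Plan — service 4 years ≥ 45 days ✓; grade L4 < L5 ✗ → not eligible.
Relocation Assistance — status seasonal ✓ (not excluded); service 4 years ≥ 1 year ✓ → eligible.
Phone Allowance — status seasonal ✓ (not excluded) → eligible.
Backup Childcare — status seasonal ✓ (not excluded) → eligible.

Relocation Assistance, Phone Allowance, Backup Childcare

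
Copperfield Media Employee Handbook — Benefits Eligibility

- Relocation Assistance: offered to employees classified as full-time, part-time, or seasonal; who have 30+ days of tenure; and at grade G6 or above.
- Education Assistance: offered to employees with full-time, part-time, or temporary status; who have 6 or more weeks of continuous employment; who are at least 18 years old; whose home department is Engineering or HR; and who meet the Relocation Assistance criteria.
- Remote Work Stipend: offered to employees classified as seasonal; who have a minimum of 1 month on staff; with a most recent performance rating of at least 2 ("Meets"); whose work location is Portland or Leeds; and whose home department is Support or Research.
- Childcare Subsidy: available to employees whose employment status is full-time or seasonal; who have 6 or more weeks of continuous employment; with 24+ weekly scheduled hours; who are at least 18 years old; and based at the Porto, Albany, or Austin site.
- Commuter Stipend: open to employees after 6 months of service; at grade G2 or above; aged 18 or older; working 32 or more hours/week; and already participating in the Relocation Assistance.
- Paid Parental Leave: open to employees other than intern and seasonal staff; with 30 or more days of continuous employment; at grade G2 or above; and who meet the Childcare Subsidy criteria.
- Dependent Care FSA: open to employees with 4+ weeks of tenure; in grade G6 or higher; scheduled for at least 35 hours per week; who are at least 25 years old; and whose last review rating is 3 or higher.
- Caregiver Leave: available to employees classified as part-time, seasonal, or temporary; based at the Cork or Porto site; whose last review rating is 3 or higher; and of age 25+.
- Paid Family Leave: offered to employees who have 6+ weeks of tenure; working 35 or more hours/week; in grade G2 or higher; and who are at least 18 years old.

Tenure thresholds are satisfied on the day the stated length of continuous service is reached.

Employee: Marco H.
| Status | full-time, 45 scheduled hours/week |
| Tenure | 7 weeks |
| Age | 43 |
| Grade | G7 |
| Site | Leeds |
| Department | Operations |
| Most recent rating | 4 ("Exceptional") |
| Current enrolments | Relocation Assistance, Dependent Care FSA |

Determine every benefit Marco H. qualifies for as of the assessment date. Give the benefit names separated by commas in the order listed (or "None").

Relocation Assistance, Dependent Care FSA, Paid Family Leave

Relocation Assistance — status full-time ✓; service 7 weeks ≥ 30 days ✓; grade G7 ≥ G6 ✓ → eligible.
Education Assistance — status full-time ✓; service 7 weeks ≥ 6 weeks ✓; age 43 ≥ 18 ✓; dept Operations ✗ → not eligible.
Remote Work Stipend — status full-time ✗ (requires seasonal) → not eligible.
Childcare Subsidy — status full-time ✓; service 7 weeks ≥ 6 weeks ✓; 45 hrs/wk ≥ 24 ✓; age 43 ≥ 18 ✓; site Leeds ✗ (not Porto, Albany, or Austin) → not eligible.
Commuter Stipend — service 7 weeks < 6 months (≈180 days) ✗ → not eligible.
Paid Parental Leave — status full-time ✓ (not excluded); service 7 weeks ≥ 30 days ✓; grade G7 ≥ G2 ✓; not eligible for Childcare Subsidy ✗ → not eligible.
Dependent Care FSA — service 7 weeks ≥ 4 weeks ✓; grade G7 ≥ G6 ✓; 45 hrs/wk ≥ 35 ✓; age 43 ≥ 25 ✓; rating 4 ≥ 3 ✓ → eligible.
Caregiver Leave — status full-time ✗ (requires part-time, seasonal, or temporary) → not eligible.
Paid Family Leave — service 7 weeks ≥ 6 weeks ✓; 45 hrs/wk ≥ 35 ✓; grade G7 ≥ G2 ✓; age 43 ≥ 18 ✓ → eligible.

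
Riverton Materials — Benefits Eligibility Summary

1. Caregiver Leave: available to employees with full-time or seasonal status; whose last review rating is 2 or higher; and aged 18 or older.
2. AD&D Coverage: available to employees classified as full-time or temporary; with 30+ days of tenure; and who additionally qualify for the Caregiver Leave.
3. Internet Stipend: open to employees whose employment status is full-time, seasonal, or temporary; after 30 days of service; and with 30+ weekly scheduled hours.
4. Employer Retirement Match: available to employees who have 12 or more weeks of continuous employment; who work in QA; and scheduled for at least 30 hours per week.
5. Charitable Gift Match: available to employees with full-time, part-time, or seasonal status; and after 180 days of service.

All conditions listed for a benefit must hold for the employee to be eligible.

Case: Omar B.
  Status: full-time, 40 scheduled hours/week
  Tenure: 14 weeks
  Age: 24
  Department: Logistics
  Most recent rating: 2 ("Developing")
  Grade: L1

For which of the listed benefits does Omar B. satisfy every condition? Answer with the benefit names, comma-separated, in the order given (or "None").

Caregiver Leave, AD&D Coverage, Internet Stipend

Caregiver Leave — status full-time ✓; rating 2 ≥ 2 ✓; age 24 ≥ 18 ✓ → eligible.
AD&D Coverage — status full-time ✓; service 14 weeks ≥ 30 days ✓; eligible for Caregiver Leave ✓ → eligible.
Internet Stipend — status full-time ✓; service 14 weeks ≥ 30 days ✓; 40 hrs/wk ≥ 30 ✓ → eligible.
Employer Retirement Match — service 14 weeks ≥ 12 weeks ✓; dept Logistics ✗ → not eligible.
Charitable Gift Match — status full-time ✓; service 14 weeks < 180 days ✗ → not eligible.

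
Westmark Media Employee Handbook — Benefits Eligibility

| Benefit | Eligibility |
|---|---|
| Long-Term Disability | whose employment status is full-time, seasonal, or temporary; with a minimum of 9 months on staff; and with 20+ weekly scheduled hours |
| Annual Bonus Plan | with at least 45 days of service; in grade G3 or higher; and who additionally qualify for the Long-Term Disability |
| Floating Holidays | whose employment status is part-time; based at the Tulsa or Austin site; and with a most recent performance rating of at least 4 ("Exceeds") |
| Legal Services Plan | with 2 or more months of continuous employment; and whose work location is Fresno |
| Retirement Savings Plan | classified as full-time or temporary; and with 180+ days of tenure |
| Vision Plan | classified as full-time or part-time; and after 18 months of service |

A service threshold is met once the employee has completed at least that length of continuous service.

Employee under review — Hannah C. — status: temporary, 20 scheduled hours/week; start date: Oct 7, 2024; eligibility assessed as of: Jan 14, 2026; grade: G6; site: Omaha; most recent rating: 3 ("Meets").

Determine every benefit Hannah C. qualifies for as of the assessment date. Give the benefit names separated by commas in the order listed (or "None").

Service from Oct 7, 2024 to Jan 14, 2026: 464 days.
Long-Term Disability — status temporary ✓; service 464 days ≥ 9 months (≈270 days) ✓; 20 hrs/wk ≥ 20 ✓ → eligible.
Annual Bonus Plan — service 464 days ≥ 45 days ✓; grade G6 ≥ G3 ✓; eligible for Long-Term Disability ✓ → eligible.
Floating Holidays — status temporary ✗ (requires part-time) → not eligible.
Legal Services Plan — service 464 days ≥ 2 months (≈60 days) ✓; site Omaha ✗ (not Fresno) → not eligible.
Retirement Savings Plan — status temporary ✓; service 464 days ≥ 180 days ✓ → eligible.
Vision Plan — status temporary ✗ (requires full-time or part-time) → not eligible.

Long-Term Disability, Annual Bonus Plan, Retirement Savings Plan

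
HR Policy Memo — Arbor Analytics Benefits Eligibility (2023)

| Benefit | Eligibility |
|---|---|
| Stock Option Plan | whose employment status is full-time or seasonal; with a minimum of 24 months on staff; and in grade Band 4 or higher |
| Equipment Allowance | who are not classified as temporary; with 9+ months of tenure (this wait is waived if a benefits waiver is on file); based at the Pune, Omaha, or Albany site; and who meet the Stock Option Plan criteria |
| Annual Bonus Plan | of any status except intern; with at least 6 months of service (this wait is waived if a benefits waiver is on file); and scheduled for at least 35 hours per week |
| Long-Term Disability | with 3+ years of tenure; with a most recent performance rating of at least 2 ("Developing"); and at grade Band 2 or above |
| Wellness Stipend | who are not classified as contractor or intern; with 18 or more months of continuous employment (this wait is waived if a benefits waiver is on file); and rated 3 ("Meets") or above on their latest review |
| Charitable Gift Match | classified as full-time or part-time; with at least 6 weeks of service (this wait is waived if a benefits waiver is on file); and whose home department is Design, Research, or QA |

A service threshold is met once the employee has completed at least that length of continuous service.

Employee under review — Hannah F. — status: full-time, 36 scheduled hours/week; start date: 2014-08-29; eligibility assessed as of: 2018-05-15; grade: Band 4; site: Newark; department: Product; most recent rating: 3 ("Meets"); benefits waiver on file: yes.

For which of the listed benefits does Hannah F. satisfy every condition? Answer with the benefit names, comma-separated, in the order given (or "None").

Service from 2014-08-29 to 2018-05-15: 1355 days.
Stock Option Plan — status full-time ✓; service 1355 days ≥ 24 months (≈720 days) ✓; grade Band 4 ≥ Band 4 ✓ → eligible.
Equipment Allowance — status full-time ✓ (not excluded); benefits waiver on file ✓; site Newark ✗ (not Pune, Omaha, or Albany) → not eligible.
Annual Bonus Plan — status full-time ✓ (not excluded); benefits waiver on file ✓; 36 hrs/wk ≥ 35 ✓ → eligible.
Long-Term Disability — service 1355 days ≥ 3 years (≈1095 days) ✓; rating 3 ≥ 2 ✓; grade Band 4 ≥ Band 2 ✓ → eligible.
Wellness Stipend — status full-time ✓ (not excluded); benefits waiver on file ✓; rating 3 ≥ 3 ✓ → eligible.
Charitable Gift Match — status full-time ✓; benefits waiver on file ✓; dept Product ✗ → not eligible.

Stock Option Plan, Annual Bonus Plan, Long-Term Disability, Wellness Stipend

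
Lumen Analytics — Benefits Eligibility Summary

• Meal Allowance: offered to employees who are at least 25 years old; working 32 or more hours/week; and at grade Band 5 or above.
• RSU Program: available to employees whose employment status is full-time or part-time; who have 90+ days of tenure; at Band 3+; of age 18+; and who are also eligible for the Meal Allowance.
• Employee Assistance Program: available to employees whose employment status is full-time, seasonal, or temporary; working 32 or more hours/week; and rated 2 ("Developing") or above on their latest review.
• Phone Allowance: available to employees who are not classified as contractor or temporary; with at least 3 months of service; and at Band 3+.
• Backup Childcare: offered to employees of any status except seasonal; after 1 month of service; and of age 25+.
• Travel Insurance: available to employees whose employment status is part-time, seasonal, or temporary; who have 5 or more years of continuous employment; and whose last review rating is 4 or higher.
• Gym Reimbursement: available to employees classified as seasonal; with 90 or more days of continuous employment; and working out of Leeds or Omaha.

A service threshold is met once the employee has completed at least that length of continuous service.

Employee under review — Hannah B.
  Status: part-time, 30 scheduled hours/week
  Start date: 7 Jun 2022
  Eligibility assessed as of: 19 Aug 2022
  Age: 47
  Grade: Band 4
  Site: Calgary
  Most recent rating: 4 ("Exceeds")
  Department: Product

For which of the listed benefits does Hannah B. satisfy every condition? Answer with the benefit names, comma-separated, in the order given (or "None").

Service from 7 Jun 2022 to 19 Aug 2022: 73 days.
Meal Allowance — age 47 ≥ 25 ✓; 30 hrs/wk < 32 ✗ → not eligible.
RSU Program — status part-time ✓; service 73 days < 90 days ✗ → not eligible.
Employee Assistance Program — status part-time ✗ (requires full-time, seasonal, or temporary) → not eligible.
Phone Allowance — status part-time ✓ (not excluded); service 73 days < 3 months (≈90 days) ✗ → not eligible.
Backup Childcare — status part-time ✓ (not excluded); service 73 days ≥ 1 month (≈30 days) ✓; age 47 ≥ 25 ✓ → eligible.
Travel Insurance — status part-time ✓; service 73 days < 5 years (≈1825 days) ✗ → not eligible.
Gym Reimbursement — status part-time ✗ (requires seasonal) → not eligible.

Backup Childcare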